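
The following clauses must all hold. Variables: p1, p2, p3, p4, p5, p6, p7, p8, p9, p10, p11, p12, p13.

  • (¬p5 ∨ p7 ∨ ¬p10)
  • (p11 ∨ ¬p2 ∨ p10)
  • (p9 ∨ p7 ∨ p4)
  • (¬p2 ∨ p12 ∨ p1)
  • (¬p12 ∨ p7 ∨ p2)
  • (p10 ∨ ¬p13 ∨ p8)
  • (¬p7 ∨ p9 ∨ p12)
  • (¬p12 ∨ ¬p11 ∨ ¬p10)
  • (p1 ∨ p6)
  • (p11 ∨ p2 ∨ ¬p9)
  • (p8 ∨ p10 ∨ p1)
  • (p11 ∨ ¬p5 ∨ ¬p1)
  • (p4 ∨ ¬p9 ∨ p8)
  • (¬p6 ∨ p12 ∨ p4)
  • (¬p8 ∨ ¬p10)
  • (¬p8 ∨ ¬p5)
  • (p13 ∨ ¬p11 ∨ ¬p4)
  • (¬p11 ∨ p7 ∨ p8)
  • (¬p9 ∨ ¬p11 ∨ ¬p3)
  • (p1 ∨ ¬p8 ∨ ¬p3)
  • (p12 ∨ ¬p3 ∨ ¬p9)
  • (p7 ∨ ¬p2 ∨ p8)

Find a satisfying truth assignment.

p3 occurs only negated in the remaining clauses — set p3 = False.
p5 occurs only negated in the remaining clauses — set p5 = False.
Try p1 = True.
Try p2 = False.
For the remaining variables, p4 = True, p6 = False, p7 = True, p8 = True, p9 = True, p10 = False, p11 = True, p12 = True, p13 = True works.
Every clause has at least one true literal under this assignment.

p1=True, p2=False, p3=False, p4=True, p5=False, p6=False, p7=True, p8=True, p9=True, p10=False, p11=True, p12=True, p13=True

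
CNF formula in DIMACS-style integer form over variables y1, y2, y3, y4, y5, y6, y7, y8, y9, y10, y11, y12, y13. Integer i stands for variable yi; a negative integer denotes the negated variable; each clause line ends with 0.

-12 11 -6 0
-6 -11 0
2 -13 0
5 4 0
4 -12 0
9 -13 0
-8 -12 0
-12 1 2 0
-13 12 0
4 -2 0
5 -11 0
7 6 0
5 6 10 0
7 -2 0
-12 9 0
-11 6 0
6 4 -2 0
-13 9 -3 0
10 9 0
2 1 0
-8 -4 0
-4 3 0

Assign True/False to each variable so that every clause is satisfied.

y1 = 1, y2 = 0, y3 = 1, y4 = 1, y5 = 1, y6 = 1, y7 = 0, y8 = 0, y9 = 0, y10 = 1, y11 = 0, y12 = 0, y13 = 0

Pure literal: y1 appears only positively; assign y1 = True.
Pure literal: y5 appears only positively; assign y5 = True.
Set y2 = False and propagate.
  then y13 is forced to False.
Branch on y3: take y3 = True.
Branch on y4: take y4 = True.
  then y8 is forced to False.
The remaining clauses are satisfied by y6 = True, y7 = False, y9 = False, y10 = True, y11 = False, y12 = False.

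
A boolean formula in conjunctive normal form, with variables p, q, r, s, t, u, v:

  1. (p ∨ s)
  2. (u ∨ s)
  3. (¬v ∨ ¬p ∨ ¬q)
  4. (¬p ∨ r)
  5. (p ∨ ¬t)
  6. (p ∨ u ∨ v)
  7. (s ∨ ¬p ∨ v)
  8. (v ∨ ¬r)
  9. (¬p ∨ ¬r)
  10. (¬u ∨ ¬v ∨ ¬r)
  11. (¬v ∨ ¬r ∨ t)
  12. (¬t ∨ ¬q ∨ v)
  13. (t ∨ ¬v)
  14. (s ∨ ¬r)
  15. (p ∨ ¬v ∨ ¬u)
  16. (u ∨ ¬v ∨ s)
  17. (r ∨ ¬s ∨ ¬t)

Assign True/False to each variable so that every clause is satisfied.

p=F, q=F, r=F, s=T, t=F, u=T, v=F

Check each clause:
  1. (p ∨ s) — s is true.
  2. (u ∨ s) — s is true.
  3. (¬p ∨ ¬v ∨ ¬q) — ¬v is true.
  4. (¬p ∨ r) — ¬p is true.
  5. (p ∨ ¬t) — ¬t is true.
  6. (u ∨ v ∨ p) — u is true.
  7. (s ∨ ¬p ∨ v) — s is true.
  8. (v ∨ ¬r) — ¬r is true.
  9. (¬p ∨ ¬r) — ¬r is true.
  10. (¬r ∨ ¬u ∨ ¬v) — ¬v is true.
  11. (¬r ∨ t ∨ ¬v) — ¬v is true.
  12. (¬t ∨ ¬q ∨ v) — ¬t is true.
  13. (t ∨ ¬v) — ¬v is true.
  14. (s ∨ ¬r) — s is true.
  15. (¬v ∨ ¬u ∨ p) — ¬v is true.
  16. (s ∨ u ∨ ¬v) — ¬v is true.
  17. (¬s ∨ r ∨ ¬t) — ¬t is true.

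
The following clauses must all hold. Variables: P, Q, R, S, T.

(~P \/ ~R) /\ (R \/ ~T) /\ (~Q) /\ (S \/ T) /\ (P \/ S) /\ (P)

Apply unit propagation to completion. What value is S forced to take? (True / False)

(~Q) stands alone — Q = False.
(P) is a unit clause: P = True.
In (~R \/ ~P), ~P is now false; ~R must hold, so R = False.
(R \/ ~T): since R = False, the clause reduces to (~T). T = False.
From (T \/ S) and T = False: S = True.

True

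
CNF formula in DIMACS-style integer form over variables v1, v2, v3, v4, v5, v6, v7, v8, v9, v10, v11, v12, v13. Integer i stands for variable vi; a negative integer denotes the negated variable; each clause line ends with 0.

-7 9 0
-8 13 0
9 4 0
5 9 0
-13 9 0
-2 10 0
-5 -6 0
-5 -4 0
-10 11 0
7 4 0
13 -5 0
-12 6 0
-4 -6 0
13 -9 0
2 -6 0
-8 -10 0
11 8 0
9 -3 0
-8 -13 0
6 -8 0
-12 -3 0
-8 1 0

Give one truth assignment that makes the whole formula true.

v1=F, v2=T, v3=T, v4=T, v5=F, v6=F, v7=T, v8=F, v9=T, v10=T, v11=T, v12=F, v13=T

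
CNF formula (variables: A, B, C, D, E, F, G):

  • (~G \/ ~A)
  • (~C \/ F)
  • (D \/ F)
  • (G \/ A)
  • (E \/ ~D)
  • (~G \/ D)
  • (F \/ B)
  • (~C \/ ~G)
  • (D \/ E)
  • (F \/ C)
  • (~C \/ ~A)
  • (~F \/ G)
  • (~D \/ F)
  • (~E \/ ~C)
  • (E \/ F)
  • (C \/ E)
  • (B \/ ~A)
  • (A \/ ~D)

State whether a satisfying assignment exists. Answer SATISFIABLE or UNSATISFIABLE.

UNSATISFIABLE

F = True:
  propagation gives G=True, A=False, D=True; an empty clause results — contradiction.
F = False:
  propagation gives C=False; an empty clause results — contradiction.
Every branch closes, so no satisfying assignment exists.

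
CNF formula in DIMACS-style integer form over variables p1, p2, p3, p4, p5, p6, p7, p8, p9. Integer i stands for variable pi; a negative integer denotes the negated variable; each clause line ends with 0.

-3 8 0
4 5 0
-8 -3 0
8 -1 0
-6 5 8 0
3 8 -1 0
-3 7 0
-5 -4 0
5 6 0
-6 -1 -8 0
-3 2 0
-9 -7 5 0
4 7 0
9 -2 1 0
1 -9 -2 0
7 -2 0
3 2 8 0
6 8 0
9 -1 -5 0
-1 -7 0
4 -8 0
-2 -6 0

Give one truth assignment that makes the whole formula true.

p1=F, p2=F, p3=F, p4=T, p5=F, p6=T, p7=T, p8=T, p9=F

Set p1 = False and propagate.
Branch on p2: take p2 = False.
  then p3 is forced to False.
  then p8 is forced to True.
  then p4 is forced to True.
  then p5 is forced to False.
  then p6 is forced to True.
Branch on p7: take p7 = True.
  then p9 is forced to False.
Every clause has at least one true literal under this assignment.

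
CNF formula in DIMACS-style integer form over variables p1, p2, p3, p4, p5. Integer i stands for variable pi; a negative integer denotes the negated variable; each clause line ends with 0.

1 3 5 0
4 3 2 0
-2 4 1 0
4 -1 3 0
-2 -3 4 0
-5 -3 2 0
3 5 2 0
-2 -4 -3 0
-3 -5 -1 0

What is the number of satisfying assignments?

9

Case analysis on p3 and p2:
  p3=T, p2=T: a clause becomes empty — 0.
  p3=T, p2=F: remaining (p1,p4,p5) ∈ {(F,F,F); (F,T,F); (T,F,F); (T,T,F)} — 4.
  p3=F, p2=T: remaining (p1,p4,p5) ∈ {(F,T,T); (T,T,F); (T,T,T)} — 3.
  p3=F, p2=F: remaining (p1,p4,p5) ∈ {(F,T,T); (T,T,T)} — 2.
Total: 0 + 4 + 3 + 2 = 9.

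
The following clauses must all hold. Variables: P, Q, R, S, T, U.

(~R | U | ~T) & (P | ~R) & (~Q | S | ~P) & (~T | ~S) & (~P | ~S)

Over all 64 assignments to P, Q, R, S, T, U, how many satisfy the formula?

19

Split on P, then S.
  P=1, S=1: a clause becomes empty — 0.
  P=1, S=0: 7 of the 16 assignments to (Q,R,T,U) work.
  P=0, S=1: remaining (Q,R,T,U) ∈ {(0,0,0,0); (0,0,0,1); (1,0,0,0); (1,0,0,1)} — 4.
  P=0, S=0: forces R=0; Q, T, U free → 2^3 = 8.
Total: 0 + 7 + 4 + 8 = 19.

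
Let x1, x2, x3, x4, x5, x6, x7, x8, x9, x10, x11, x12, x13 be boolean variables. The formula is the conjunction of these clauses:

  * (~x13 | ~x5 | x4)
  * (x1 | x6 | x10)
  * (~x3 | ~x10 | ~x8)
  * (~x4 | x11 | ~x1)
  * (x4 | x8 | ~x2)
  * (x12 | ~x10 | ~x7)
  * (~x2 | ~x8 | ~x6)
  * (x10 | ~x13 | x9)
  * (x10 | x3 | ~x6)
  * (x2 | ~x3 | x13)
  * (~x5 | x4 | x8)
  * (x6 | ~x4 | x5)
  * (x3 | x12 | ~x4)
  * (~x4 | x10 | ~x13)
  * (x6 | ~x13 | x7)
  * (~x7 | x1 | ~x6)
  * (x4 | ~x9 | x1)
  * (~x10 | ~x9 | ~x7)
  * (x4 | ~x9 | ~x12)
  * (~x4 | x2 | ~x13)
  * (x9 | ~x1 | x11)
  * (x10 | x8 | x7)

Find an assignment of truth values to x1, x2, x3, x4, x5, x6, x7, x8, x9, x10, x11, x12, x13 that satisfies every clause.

x1=T, x2=F, x3=F, x4=F, x5=T, x6=F, x7=T, x8=T, x9=F, x10=F, x11=T, x12=F, x13=F

x11 occurs only positively in the remaining clauses — set x11 = True.
Set x1 = True and propagate.
Try x2 = False.
Try x3 = False.
For the remaining variables, x4 = False, x5 = True, x6 = False, x7 = True, x8 = True, x9 = False, x10 = False, x12 = False, x13 = False works.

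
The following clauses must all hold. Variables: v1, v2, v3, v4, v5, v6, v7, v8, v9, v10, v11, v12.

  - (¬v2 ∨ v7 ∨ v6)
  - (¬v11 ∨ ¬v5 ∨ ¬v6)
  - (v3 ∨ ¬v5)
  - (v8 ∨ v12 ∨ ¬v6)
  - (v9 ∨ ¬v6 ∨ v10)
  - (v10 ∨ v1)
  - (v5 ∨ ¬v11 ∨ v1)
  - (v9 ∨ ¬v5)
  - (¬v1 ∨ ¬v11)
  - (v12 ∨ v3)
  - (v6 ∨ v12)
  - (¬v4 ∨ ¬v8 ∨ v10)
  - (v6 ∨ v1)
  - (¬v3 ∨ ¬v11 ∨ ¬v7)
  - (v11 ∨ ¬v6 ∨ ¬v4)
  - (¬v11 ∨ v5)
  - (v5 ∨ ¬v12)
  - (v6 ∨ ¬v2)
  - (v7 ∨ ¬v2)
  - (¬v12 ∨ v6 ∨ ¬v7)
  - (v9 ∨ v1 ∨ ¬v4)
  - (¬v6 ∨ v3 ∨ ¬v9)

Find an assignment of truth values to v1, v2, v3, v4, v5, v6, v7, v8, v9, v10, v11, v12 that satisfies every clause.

Pure literal: v2 appears only negated; assign v2 = False.
v4 occurs only negated in the remaining clauses — set v4 = False.
Branch on v1: take v1 = True.
  then v11 is forced to False.
Branch on v3: take v3 = True.
For the remaining variables, v5 = False, v6 = True, v7 = False, v8 = True, v9 = True, v10 = True, v12 = False works.

v1 = True, v2 = False, v3 = True, v4 = False, v5 = False, v6 = True, v7 = False, v8 = True, v9 = True, v10 = True, v11 = False, v12 = False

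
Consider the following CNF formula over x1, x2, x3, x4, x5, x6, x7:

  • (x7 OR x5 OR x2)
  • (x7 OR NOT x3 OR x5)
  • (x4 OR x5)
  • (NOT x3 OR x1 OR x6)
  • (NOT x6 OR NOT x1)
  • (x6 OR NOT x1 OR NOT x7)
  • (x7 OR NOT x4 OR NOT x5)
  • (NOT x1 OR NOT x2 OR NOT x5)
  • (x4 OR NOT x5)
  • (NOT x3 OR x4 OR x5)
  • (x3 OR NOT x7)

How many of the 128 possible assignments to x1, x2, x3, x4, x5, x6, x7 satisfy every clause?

Split on x5, then x7.
  x5=1, x7=1: remaining (x1,x2,x3,x4,x6) ∈ {(0,0,1,1,1); (0,1,1,1,1)} — 2.
  x5=1, x7=0: a clause becomes empty — 0.
  x5=0, x7=1: remaining (x1,x2,x3,x4,x6) ∈ {(0,0,1,1,1); (0,1,1,1,1)} — 2.
  x5=0, x7=0: remaining (x1,x2,x3,x4,x6) ∈ {(0,1,0,1,0); (0,1,0,1,1); (1,1,0,1,0)} — 3.
Total: 2 + 0 + 2 + 3 = 7.

7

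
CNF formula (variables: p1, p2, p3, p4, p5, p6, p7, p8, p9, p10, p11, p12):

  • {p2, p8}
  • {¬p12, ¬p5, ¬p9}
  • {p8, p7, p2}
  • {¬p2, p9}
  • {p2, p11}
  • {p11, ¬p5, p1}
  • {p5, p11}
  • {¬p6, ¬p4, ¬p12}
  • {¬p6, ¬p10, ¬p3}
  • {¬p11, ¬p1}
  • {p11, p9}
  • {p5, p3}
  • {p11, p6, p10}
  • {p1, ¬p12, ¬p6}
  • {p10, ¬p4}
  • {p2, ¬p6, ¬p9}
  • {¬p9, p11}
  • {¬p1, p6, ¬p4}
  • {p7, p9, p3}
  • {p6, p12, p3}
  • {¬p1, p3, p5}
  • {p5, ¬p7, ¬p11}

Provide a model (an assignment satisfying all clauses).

Try p1 = False.
The remaining clauses are satisfied by p2 = True, p3 = True, p4 = True, p5 = False, p6 = False, p7 = False, p8 = False, p9 = True, p10 = True, p11 = True, p12 = False.
Every clause has at least one true literal under this assignment.

p1=False, p2=True, p3=True, p4=True, p5=False, p6=False, p7=False, p8=False, p9=True, p10=True, p11=True, p12=False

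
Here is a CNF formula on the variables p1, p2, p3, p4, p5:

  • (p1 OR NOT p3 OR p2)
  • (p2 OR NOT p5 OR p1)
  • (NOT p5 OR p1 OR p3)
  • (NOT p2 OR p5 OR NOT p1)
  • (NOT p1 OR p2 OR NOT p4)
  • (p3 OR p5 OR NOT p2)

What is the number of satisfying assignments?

14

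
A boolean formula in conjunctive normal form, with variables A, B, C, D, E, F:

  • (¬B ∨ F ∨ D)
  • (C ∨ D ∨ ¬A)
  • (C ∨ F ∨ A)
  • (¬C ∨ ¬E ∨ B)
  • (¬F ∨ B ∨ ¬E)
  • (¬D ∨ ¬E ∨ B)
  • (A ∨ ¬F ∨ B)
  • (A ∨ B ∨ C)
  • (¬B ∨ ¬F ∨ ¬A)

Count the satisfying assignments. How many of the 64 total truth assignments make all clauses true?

22

Case analysis on B and A:
  B=1, A=1: remaining (C,D,E,F) ∈ {(0,1,0,0); (0,1,1,0); (1,1,0,0); (1,1,1,0)} — 4.
  B=1, A=0: E free; 5 ways for (C,D,F) × 2^1 = 10.
  B=0, A=1: F free; 3 ways for (C,D,E) × 2^1 = 6.
  B=0, A=0: remaining (C,D,E,F) ∈ {(1,0,0,0); (1,1,0,0)} — 2.
Total: 4 + 10 + 6 + 2 = 22.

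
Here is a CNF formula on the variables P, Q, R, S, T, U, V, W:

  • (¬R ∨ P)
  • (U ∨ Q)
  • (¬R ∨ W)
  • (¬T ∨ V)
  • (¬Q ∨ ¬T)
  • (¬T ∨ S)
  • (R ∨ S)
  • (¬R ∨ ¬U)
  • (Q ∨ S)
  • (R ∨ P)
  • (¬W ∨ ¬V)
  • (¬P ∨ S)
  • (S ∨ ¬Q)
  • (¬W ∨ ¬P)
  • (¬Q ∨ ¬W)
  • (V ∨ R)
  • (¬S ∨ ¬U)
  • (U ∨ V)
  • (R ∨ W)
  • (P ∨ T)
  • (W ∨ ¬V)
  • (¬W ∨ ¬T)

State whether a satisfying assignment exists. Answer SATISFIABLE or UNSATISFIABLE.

UNSATISFIABLE

R = True:
  propagation gives P=True, W=True; an empty clause results — contradiction.
R = False:
  propagation gives S=True, P=True, W=False; an empty clause results — contradiction.
Every branch closes, so no satisfying assignment exists.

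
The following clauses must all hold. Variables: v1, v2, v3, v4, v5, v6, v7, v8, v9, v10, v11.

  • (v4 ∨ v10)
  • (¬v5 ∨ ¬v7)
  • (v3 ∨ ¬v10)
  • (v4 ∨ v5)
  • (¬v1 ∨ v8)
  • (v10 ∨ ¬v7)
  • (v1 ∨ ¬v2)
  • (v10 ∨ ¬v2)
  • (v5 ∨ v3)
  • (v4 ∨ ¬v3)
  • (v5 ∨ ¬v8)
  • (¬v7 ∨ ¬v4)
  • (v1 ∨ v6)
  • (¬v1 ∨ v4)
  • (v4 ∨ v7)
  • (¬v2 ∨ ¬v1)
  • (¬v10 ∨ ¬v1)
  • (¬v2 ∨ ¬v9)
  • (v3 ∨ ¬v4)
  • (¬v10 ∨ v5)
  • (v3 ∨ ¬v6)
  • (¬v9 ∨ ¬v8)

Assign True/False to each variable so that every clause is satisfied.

v1 = False, v2 = False, v3 = True, v4 = True, v5 = True, v6 = True, v7 = False, v8 = True, v9 = False, v10 = True, v11 = True

Pure literal: v2 appears only negated; assign v2 = False.
v9 occurs only negated in the remaining clauses — set v9 = False.
Try v1 = False.
  then v6 is forced to True.
  then v3 is forced to True.
  then v4 is forced to True.
  then v7 is forced to False.
The remaining clauses are satisfied by v5 = True, v8 = True, v10 = True, v11 = True.
Every clause has at least one true literal under this assignment.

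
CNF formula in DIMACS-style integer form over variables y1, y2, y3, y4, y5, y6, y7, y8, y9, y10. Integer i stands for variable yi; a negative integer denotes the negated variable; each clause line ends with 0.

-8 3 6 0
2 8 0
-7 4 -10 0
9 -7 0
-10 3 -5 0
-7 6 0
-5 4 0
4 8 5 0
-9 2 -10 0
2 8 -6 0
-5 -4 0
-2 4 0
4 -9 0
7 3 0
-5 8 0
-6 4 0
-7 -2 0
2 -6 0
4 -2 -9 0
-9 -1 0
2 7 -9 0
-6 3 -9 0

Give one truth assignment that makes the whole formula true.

Pure literal: y1 appears only negated; assign y1 = False.
y3 occurs only positively in the remaining clauses — set y3 = True.
Branch on y2: take y2 = True.
  then y4 is forced to True.
  then y5 is forced to False.
  then y7 is forced to False.
y6, y8, y9, y10 are now unconstrained; take y6 = True, y8 = True, y9 = True, y10 = False.

y1=False  y2=True  y3=True  y4=True  y5=False  y6=True  y7=False  y8=True  y9=True  y10=False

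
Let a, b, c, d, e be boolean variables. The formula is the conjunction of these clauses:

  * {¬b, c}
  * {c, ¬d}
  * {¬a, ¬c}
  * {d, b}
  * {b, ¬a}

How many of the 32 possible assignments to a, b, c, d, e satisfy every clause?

6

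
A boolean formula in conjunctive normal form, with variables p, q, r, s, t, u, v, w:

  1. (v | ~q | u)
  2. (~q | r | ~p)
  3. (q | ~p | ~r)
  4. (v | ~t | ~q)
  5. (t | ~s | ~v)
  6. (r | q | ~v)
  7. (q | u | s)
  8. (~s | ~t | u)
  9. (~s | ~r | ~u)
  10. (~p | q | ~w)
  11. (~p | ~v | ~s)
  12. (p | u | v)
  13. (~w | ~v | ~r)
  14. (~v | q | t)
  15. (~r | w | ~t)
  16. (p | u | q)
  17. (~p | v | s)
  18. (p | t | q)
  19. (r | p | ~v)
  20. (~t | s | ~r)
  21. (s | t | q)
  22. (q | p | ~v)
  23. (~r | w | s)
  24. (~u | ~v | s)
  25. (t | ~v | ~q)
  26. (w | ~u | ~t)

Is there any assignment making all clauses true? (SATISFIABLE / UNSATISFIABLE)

Set p = True and propagate.
The remaining clauses are satisfied by q = False, r = False, s = True, t = False, u = False, v = False, w = False.
So p=1, q=0, r=0, s=1, t=0, u=0, v=0, w=0 is a satisfying assignment.

SATISFIABLE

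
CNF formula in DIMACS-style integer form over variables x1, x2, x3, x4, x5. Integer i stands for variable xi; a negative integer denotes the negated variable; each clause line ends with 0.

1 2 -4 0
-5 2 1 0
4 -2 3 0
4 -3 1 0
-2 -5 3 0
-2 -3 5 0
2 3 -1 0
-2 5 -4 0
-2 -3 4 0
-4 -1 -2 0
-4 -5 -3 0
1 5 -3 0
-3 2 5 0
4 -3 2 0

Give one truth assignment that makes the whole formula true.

x1=F, x2=F, x3=F, x4=F, x5=F

Check each clause:
  1. (x2 \/ x1 \/ ~x4) — ~x4 is true.
  2. (~x5 \/ x1 \/ x2) — ~x5 is true.
  3. (x3 \/ x4 \/ ~x2) — ~x2 is true.
  4. (x1 \/ ~x3 \/ x4) — ~x3 is true.
  5. (~x2 \/ x3 \/ ~x5) — ~x5 is true.
  6. (~x2 \/ x5 \/ ~x3) — ~x3 is true.
  7. (x3 \/ ~x1 \/ x2) — ~x1 is true.
  8. (~x2 \/ ~x4 \/ x5) — ~x4 is true.
  9. (~x2 \/ x4 \/ ~x3) — ~x3 is true.
  10. (~x1 \/ ~x4 \/ ~x2) — ~x4 is true.
  11. (~x5 \/ ~x3 \/ ~x4) — ~x5 is true.
  12. (~x3 \/ x1 \/ x5) — ~x3 is true.
  13. (~x3 \/ x2 \/ x5) — ~x3 is true.
  14. (~x3 \/ x2 \/ x4) — ~x3 is true.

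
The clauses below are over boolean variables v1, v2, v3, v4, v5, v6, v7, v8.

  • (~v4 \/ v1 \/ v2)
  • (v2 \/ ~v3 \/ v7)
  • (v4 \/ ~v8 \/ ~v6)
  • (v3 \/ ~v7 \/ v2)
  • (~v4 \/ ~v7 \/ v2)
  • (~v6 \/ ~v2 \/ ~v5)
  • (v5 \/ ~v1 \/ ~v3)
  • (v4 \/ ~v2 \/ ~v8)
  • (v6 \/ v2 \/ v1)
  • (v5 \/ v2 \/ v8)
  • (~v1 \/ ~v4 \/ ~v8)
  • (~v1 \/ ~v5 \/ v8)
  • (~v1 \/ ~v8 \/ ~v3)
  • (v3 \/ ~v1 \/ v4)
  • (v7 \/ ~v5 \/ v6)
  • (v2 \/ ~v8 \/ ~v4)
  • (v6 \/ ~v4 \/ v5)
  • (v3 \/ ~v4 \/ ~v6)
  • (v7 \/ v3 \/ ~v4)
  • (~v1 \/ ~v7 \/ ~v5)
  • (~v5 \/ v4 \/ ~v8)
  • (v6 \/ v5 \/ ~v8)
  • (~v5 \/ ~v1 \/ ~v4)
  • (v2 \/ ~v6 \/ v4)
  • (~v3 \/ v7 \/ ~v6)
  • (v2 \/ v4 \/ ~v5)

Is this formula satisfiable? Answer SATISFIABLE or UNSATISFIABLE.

Branch on v1: take v1 = False.
The remaining clauses are satisfied by v2 = True, v3 = False, v4 = False, v5 = False, v6 = True, v7 = False, v8 = False.
So v1=F, v2=T, v3=F, v4=F, v5=F, v6=T, v7=F, v8=F is a satisfying assignment.

SATISFIABLE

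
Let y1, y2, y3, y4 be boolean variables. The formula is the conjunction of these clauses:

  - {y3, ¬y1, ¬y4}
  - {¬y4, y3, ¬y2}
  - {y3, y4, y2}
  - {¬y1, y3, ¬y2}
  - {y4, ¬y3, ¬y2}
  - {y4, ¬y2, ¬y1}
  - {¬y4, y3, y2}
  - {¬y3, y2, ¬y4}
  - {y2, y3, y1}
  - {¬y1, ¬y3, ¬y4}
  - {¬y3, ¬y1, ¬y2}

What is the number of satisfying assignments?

The models are:
  y1=0 y2=0 y3=1 y4=0
  y1=0 y2=1 y3=0 y4=0
  y1=0 y2=1 y3=1 y4=1
  y1=1 y2=0 y3=1 y4=0
Count: 4.

4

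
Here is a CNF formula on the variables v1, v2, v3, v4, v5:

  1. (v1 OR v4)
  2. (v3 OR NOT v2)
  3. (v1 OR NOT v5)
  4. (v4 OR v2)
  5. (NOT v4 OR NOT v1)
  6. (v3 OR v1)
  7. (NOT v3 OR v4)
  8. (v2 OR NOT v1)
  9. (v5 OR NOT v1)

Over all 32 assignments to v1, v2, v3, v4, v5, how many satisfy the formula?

Satisfying assignments:
  v1=F v2=F v3=T v4=T v5=F
  v1=F v2=T v3=T v4=T v5=F
That's 2 in total.

2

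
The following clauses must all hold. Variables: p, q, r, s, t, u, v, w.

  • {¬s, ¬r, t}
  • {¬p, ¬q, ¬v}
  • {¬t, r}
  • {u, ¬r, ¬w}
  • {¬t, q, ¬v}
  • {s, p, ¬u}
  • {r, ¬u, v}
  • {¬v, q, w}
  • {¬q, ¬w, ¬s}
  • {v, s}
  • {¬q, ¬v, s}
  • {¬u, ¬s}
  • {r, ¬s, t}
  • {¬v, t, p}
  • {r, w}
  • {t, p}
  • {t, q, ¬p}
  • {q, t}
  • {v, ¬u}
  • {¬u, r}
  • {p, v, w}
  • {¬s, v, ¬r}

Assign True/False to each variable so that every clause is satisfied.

p=F, q=T, r=T, s=T, t=T, u=F, v=T, w=F

Check each clause:
  1. {¬r, t, ¬s} — t is true.
  2. {¬q, ¬v, ¬p} — ¬p is true.
  3. {r, ¬t} — r is true.
  4. {¬w, u, ¬r} — ¬w is true.
  5. {¬v, ¬t, q} — q is true.
  6. {p, ¬u, s} — ¬u is true.
  7. {¬u, v, r} — ¬u is true.
  8. {q, w, ¬v} — q is true.
  9. {¬w, ¬s, ¬q} — ¬w is true.
  10. {s, v} — s is true.
  11. {s, ¬v, ¬q} — s is true.
  12. {¬u, ¬s} — ¬u is true.
  13. {r, ¬s, t} — r is true.
  14. {¬v, p, t} — t is true.
  15. {r, w} — r is true.
  16. {t, p} — t is true.
  17. {t, q, ¬p} — q is true.
  18. {q, t} — q is true.
  19. {¬u, v} — ¬u is true.
  20. {r, ¬u} — ¬u is true.
  21. {p, w, v} — v is true.
  22. {¬s, ¬r, v} — v is true.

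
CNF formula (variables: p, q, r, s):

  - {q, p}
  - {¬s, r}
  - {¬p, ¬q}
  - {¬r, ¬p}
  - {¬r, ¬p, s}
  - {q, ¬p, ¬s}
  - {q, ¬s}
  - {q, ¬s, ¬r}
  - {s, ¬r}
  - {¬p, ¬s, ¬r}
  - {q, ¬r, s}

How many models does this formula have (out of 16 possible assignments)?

3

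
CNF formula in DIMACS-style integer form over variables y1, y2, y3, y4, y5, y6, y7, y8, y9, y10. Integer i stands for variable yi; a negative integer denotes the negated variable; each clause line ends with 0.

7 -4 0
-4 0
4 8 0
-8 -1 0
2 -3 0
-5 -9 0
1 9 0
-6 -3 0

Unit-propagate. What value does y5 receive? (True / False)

False

(!y4) is a unit clause: y4 = False.
In (y4 || y8), y4 is now false; y8 must hold, so y8 = True.
(!y8 || !y1) with y8 = True leaves only !y1, so y1 = False.
(y9 || y1): since y1 = False, the clause reduces to (y9). y9 = True.
From (!y9 || !y5) and y9 = True: y5 = False.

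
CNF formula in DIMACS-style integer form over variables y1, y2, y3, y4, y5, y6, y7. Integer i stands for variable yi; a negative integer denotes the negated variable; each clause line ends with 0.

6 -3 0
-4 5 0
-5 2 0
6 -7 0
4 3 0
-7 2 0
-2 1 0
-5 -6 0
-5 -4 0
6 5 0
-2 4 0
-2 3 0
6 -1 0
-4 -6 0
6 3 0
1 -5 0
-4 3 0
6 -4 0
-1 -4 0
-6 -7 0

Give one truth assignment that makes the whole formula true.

y1=1, y2=0, y3=1, y4=0, y5=0, y6=1, y7=0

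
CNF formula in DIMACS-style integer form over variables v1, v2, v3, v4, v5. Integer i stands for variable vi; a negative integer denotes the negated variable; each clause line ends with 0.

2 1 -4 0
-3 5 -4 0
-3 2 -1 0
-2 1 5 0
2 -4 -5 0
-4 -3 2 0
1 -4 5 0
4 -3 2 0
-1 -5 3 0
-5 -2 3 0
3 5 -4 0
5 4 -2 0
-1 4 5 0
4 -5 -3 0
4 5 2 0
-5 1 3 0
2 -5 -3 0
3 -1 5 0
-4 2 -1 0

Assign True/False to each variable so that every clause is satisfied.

v1=F, v2=T, v3=T, v4=T, v5=T

Check each clause:
  1. (NOT v4 OR v1 OR v2) — v2 is true.
  2. (NOT v4 OR NOT v3 OR v5) — v5 is true.
  3. (v2 OR NOT v1 OR NOT v3) — v2 is true.
  4. (NOT v2 OR v5 OR v1) — v5 is true.
  5. (NOT v4 OR NOT v5 OR v2) — v2 is true.
  6. (v2 OR NOT v4 OR NOT v3) — v2 is true.
  7. (NOT v4 OR v1 OR v5) — v5 is true.
  8. (v4 OR v2 OR NOT v3) — v2 is true.
  9. (v3 OR NOT v5 OR NOT v1) — v3 is true.
  10. (v3 OR NOT v2 OR NOT v5) — v3 is true.
  11. (NOT v4 OR v3 OR v5) — v3 is true.
  12. (v4 OR NOT v2 OR v5) — v4 is true.
  13. (v4 OR NOT v1 OR v5) — v4 is true.
  14. (NOT v5 OR NOT v3 OR v4) — v4 is true.
  15. (v5 OR v2 OR v4) — v2 is true.
  16. (NOT v5 OR v3 OR v1) — v3 is true.
  17. (NOT v5 OR v2 OR NOT v3) — v2 is true.
  18. (v3 OR NOT v1 OR v5) — v3 is true.
  19. (v2 OR NOT v4 OR NOT v1) — v2 is true.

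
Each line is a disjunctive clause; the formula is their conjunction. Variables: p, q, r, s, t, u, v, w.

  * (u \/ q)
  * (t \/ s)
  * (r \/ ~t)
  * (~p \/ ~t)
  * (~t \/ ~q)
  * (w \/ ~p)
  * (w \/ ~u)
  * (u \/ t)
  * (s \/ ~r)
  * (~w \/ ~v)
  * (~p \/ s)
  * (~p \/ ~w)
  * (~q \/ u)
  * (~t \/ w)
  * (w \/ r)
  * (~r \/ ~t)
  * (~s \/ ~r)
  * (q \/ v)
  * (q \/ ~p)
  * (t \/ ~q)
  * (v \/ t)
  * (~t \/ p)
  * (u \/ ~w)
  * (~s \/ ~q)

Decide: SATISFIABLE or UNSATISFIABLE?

UNSATISFIABLE

t = True:
  propagation gives r=True; an empty clause results — contradiction.
t = False:
  propagation gives s=True, u=True, w=True, v=False; an empty clause results — contradiction.
Every branch closes, so no satisfying assignment exists.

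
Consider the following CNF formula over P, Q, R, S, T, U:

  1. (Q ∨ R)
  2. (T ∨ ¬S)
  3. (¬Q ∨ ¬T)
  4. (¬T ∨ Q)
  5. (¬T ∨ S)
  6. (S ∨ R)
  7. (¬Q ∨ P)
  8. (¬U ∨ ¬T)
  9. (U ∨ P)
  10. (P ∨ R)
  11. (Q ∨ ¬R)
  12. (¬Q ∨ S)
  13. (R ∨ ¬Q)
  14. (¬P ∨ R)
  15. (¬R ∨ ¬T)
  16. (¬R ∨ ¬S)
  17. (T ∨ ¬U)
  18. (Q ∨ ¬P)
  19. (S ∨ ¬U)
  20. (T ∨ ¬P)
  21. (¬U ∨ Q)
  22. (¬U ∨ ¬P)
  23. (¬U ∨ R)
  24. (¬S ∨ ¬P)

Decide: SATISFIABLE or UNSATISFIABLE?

UNSATISFIABLE

Q = True:
  propagation gives T=False, S=False; an empty clause results — contradiction.
Q = False:
  propagation gives R=True; an empty clause results — contradiction.
Every branch closes, so no satisfying assignment exists.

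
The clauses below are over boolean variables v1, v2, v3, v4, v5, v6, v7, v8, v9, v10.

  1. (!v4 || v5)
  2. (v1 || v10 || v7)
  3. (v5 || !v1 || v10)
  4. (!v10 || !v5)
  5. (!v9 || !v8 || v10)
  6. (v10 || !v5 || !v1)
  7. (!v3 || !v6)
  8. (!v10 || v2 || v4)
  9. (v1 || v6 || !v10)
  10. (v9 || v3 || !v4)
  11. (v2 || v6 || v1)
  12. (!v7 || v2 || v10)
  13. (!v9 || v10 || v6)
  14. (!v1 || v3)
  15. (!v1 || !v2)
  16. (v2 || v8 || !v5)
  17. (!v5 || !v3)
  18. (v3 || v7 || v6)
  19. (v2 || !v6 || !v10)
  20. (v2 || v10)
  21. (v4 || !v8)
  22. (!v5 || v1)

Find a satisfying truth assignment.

v1=F, v2=T, v3=F, v4=F, v5=F, v6=T, v7=F, v8=F, v9=F, v10=T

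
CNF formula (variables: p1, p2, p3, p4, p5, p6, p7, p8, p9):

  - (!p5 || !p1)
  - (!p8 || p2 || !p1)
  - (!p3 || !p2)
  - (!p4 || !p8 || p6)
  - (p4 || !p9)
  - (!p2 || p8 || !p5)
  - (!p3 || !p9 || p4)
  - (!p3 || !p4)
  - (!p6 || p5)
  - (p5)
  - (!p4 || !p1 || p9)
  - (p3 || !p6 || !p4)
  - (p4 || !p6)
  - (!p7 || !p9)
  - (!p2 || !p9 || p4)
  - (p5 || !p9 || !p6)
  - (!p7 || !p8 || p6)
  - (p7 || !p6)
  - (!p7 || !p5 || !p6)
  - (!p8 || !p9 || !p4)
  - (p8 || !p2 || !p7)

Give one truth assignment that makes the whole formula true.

p1 = False, p2 = False, p3 = False, p4 = False, p5 = True, p6 = False, p7 = True, p8 = False, p9 = False

The clause (p5) is unit: p5 must be True.
The clause (!p1) is unit: p1 must be False.
Pure literal: p2 appears only negated; assign p2 = False.
Pure literal: p9 appears only negated; assign p9 = False.
Branch on p3: take p3 = False.
Set p4 = False and propagate.
  then p6 is forced to False.
Try p7 = True.
  then p8 is forced to False.
Every clause has at least one true literal under this assignment.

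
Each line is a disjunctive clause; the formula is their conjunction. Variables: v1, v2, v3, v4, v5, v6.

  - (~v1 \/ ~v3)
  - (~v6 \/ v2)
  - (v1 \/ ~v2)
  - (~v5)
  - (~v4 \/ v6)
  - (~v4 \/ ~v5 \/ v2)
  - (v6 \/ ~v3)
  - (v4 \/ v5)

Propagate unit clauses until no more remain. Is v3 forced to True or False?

(~v5) is a unit clause: v5 = False.
(v5 \/ v4) with v5 = False leaves only v4, so v4 = True.
(v6 \/ ~v4): since v4 = True, the clause reduces to (v6). v6 = True.
From (~v6 \/ v2) and v6 = True: v2 = True.
(v1 \/ ~v2): since v2 = True, the clause reduces to (v1). v1 = True.
In (~v1 \/ ~v3), ~v1 is now false; ~v3 must hold, so v3 = False.

False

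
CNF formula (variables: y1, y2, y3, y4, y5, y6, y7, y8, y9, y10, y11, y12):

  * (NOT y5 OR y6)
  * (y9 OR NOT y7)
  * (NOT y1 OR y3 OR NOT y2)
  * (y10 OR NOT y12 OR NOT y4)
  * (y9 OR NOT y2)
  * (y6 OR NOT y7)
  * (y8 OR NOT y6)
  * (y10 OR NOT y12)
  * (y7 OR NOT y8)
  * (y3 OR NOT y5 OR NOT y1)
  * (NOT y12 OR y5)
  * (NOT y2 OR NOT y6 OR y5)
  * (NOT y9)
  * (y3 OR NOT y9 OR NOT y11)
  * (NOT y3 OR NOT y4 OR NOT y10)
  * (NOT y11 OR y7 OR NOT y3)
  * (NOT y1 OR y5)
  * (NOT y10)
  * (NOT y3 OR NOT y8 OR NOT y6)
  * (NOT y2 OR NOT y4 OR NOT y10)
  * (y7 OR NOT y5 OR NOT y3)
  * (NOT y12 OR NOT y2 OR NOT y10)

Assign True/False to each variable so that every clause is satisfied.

y1=0, y2=0, y3=0, y4=1, y5=0, y6=0, y7=0, y8=0, y9=0, y10=0, y11=1, y12=0

Check each clause:
  1. (y6 OR NOT y5) — NOT y5 is true.
  2. (y9 OR NOT y7) — NOT y7 is true.
  3. (NOT y1 OR y3 OR NOT y2) — NOT y2 is true.
  4. (y10 OR NOT y12 OR NOT y4) — NOT y12 is true.
  5. (NOT y2 OR y9) — NOT y2 is true.
  6. (y6 OR NOT y7) — NOT y7 is true.
  7. (NOT y6 OR y8) — NOT y6 is true.
  8. (NOT y12 OR y10) — NOT y12 is true.
  9. (y7 OR NOT y8) — NOT y8 is true.
  10. (NOT y1 OR NOT y5 OR y3) — NOT y1 is true.
  11. (y5 OR NOT y12) — NOT y12 is true.
  12. (NOT y2 OR NOT y6 OR y5) — NOT y6 is true.
  13. (NOT y9) — NOT y9 is true.
  14. (NOT y9 OR y3 OR NOT y11) — NOT y9 is true.
  15. (NOT y3 OR NOT y10 OR NOT y4) — NOT y3 is true.
  16. (NOT y3 OR y7 OR NOT y11) — NOT y3 is true.
  17. (y5 OR NOT y1) — NOT y1 is true.
  18. (NOT y10) — NOT y10 is true.
  19. (NOT y6 OR NOT y8 OR NOT y3) — NOT y8 is true.
  20. (NOT y10 OR NOT y2 OR NOT y4) — NOT y2 is true.
  21. (NOT y3 OR NOT y5 OR y7) — NOT y5 is true.
  22. (NOT y10 OR NOT y2 OR NOT y12) — NOT y12 is true.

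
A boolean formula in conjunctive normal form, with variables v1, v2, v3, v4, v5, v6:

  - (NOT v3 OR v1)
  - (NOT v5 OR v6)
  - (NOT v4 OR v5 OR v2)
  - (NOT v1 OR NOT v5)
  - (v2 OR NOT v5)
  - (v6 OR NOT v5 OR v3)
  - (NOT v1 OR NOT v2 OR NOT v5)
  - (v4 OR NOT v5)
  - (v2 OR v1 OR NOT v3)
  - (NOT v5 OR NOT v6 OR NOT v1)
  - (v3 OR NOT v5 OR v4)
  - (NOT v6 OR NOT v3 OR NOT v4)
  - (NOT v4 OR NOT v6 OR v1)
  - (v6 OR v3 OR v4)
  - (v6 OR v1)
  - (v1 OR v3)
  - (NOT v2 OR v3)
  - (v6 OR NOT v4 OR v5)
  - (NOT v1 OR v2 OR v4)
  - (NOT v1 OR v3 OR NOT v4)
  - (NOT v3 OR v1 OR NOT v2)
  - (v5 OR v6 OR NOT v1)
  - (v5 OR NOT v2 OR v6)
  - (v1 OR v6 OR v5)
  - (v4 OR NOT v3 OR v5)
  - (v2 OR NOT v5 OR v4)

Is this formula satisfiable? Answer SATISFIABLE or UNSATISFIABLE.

UNSATISFIABLE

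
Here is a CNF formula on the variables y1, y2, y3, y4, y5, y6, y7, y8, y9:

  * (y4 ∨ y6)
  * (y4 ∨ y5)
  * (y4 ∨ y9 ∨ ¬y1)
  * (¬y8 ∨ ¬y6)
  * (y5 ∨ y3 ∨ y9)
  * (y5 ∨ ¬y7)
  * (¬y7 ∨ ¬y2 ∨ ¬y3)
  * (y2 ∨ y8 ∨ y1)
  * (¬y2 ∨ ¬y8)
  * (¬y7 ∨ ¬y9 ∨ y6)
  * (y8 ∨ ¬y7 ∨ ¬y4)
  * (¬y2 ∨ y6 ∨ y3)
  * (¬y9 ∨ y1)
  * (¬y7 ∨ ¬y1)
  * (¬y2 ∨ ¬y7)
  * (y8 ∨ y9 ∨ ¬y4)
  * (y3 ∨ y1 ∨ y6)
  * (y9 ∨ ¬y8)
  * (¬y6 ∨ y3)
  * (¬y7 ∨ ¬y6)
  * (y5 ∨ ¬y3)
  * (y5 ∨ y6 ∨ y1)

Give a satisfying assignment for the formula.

Pure literal: y5 appears only positively; assign y5 = True.
y7 occurs only negated in the remaining clauses — set y7 = False.
Branch on y1: take y1 = True.
Branch on y2: take y2 = False.
For the remaining variables, y3 = True, y4 = False, y6 = True, y8 = False, y9 = True works.

y1=True, y2=False, y3=True, y4=False, y5=True, y6=True, y7=False, y8=False, y9=True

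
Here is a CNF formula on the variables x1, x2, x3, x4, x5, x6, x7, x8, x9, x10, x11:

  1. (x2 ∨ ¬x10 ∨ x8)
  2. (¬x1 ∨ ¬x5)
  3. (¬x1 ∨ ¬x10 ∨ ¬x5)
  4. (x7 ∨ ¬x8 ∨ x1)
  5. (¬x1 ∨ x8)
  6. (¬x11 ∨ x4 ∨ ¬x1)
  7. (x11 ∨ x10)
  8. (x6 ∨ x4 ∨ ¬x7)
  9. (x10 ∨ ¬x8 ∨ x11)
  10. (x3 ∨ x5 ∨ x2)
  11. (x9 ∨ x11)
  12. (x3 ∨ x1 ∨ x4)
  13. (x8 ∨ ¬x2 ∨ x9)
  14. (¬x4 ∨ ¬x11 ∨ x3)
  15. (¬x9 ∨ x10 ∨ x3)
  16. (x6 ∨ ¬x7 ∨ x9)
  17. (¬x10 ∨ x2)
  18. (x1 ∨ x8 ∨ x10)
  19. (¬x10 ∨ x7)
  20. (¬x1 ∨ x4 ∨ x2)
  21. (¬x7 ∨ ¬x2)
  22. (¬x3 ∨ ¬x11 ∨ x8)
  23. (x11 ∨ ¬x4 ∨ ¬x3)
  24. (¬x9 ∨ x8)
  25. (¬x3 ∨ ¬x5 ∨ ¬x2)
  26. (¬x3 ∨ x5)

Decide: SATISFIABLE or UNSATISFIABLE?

Pure literal: x6 appears only positively; assign x6 = True.
Set x1 = False and propagate.
Set x2 = False and propagate.
  then x10 is forced to False.
  then x11 is forced to True.
  then x8 is forced to True.
  then x7 is forced to True.
Try x3 = True.
  then x5 is forced to True.
x4, x9 are now unconstrained; take x4 = True, x9 = True.
So x1=F  x2=F  x3=T  x4=T  x5=T  x6=T  x7=T  x8=T  x9=T  x10=F  x11=T is a satisfying assignment.

SATISFIABLE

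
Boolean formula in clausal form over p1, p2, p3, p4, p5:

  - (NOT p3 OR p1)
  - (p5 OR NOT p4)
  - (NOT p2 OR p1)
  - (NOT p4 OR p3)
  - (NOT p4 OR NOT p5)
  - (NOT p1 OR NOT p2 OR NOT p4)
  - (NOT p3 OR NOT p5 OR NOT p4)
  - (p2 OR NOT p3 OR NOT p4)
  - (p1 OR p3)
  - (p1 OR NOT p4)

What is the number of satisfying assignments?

8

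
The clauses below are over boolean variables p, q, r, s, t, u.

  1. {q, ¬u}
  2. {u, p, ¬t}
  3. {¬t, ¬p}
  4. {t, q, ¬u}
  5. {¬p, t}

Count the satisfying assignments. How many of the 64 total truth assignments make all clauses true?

Split on t, then p.
  t=1, p=1: a clause becomes empty — 0.
  t=1, p=0: remaining (q,r,s,u) ∈ {(1,0,0,1); (1,0,1,1); (1,1,0,1); (1,1,1,1)} — 4.
  t=0, p=1: a clause becomes empty — 0.
  t=0, p=0: r, s free; 3 ways for (q,u) × 2^2 = 12.
Total: 0 + 4 + 0 + 12 = 16.

16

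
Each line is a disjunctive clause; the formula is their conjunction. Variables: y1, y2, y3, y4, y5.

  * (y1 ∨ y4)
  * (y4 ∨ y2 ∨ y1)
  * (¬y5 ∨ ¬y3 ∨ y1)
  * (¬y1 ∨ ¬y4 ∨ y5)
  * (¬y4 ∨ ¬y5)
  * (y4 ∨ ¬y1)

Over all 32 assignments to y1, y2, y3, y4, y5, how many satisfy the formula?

4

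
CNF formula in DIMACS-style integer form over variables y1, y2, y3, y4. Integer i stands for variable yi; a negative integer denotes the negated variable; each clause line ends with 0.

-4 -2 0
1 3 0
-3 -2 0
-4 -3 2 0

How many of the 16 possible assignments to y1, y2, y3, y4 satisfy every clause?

Satisfying assignments:
  y1=0 y2=0 y3=1 y4=0
  y1=1 y2=0 y3=0 y4=0
  y1=1 y2=0 y3=0 y4=1
  y1=1 y2=0 y3=1 y4=0
  y1=1 y2=1 y3=0 y4=0
Count: 5.

5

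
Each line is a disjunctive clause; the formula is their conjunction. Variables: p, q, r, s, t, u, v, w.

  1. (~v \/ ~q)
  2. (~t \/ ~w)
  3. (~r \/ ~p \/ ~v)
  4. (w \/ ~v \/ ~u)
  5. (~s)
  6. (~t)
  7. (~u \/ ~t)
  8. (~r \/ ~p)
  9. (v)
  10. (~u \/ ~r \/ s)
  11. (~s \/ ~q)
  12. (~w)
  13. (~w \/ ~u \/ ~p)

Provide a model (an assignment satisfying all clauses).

p=0  q=0  r=1  s=0  t=0  u=0  v=1  w=0

Check each clause:
  1. (~q \/ ~v) — ~q is true.
  2. (~t \/ ~w) — ~w is true.
  3. (~p \/ ~v \/ ~r) — ~p is true.
  4. (w \/ ~v \/ ~u) — ~u is true.
  5. (~s) — ~s is true.
  6. (~t) — ~t is true.
  7. (~u \/ ~t) — ~u is true.
  8. (~r \/ ~p) — ~p is true.
  9. (v) — v is true.
  10. (~u \/ s \/ ~r) — ~u is true.
  11. (~s \/ ~q) — ~s is true.
  12. (~w) — ~w is true.
  13. (~w \/ ~p \/ ~u) — ~w is true.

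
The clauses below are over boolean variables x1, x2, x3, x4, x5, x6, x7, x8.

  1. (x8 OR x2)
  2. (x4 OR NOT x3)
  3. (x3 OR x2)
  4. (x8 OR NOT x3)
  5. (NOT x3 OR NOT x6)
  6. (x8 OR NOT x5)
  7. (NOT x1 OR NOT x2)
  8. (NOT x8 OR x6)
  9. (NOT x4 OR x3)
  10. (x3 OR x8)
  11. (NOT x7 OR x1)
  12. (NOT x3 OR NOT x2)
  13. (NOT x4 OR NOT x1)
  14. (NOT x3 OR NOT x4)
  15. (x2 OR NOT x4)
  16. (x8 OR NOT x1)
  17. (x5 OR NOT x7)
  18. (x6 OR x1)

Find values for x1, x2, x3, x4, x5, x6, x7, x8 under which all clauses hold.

x7 occurs only negated in the remaining clauses — set x7 = False.
Try x1 = False.
  then x6 is forced to True.
  then x3 is forced to False.
  then x2 is forced to True.
  then x4 is forced to False.
  then x8 is forced to True.
x5 is now unconstrained; take x5 = False.
Every clause has at least one true literal under this assignment.

x1 = False, x2 = True, x3 = False, x4 = False, x5 = False, x6 = True, x7 = False, x8 = True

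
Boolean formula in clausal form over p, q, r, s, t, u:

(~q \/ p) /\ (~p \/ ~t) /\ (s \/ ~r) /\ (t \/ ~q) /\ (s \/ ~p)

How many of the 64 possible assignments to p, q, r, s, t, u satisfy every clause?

Case analysis on p and q:
  p=T, q=T: a clause becomes empty — 0.
  p=T, q=F: remaining (r,s,t,u) ∈ {(F,T,F,F); (F,T,F,T); (T,T,F,F); (T,T,F,T)} — 4.
  p=F, q=T: a clause becomes empty — 0.
  p=F, q=F: t, u free; 3 ways for (r,s) × 2^2 = 12.
Total: 0 + 4 + 0 + 12 = 16.

16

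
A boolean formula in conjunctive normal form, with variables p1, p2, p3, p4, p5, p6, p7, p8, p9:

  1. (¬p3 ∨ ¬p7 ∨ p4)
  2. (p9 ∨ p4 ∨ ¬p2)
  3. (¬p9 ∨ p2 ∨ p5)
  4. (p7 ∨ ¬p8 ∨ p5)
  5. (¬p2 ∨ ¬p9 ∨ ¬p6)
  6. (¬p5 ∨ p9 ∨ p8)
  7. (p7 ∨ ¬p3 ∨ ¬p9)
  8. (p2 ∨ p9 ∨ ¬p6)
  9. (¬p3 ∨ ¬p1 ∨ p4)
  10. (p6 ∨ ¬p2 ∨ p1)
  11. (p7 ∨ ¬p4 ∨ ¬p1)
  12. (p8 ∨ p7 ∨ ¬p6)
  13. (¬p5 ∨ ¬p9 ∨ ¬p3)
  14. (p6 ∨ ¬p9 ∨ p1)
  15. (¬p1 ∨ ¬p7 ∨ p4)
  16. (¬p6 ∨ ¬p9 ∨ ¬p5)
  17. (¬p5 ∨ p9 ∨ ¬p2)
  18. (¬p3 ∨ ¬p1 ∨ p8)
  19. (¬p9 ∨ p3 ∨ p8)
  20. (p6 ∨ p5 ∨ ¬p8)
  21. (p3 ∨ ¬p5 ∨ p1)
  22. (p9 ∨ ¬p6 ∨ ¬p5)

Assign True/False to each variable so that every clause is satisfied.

p1=F, p2=F, p3=T, p4=T, p5=F, p6=F, p7=T, p8=F, p9=F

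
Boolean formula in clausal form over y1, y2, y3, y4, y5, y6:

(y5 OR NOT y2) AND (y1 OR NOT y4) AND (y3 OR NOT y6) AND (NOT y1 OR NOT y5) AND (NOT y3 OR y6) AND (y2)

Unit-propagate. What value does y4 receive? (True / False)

False

(y2) is a unit clause: y2 = True.
(y5 OR NOT y2): since y2 = True, the clause reduces to (y5). y5 = True.
In (NOT y5 OR NOT y1), NOT y5 is now false; NOT y1 must hold, so y1 = False.
(y1 OR NOT y4) with y1 = False leaves only NOT y4, so y4 = False.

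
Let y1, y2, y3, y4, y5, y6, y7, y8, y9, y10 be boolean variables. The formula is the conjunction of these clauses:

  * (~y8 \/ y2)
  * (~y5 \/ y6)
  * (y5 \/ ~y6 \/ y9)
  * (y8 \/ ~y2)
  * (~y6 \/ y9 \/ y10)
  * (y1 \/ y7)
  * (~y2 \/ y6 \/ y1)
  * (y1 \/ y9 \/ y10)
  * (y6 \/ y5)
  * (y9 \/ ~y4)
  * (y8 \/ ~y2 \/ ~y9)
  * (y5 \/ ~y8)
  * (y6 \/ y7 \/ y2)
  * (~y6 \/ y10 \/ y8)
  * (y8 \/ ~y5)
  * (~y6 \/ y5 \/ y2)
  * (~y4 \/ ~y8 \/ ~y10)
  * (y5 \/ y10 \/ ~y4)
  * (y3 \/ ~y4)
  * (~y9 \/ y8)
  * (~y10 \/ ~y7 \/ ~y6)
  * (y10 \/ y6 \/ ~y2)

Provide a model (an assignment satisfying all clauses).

y1=True, y2=True, y3=False, y4=False, y5=True, y6=True, y7=False, y8=True, y9=True, y10=True

Check each clause:
  1. (y2 \/ ~y8) — y2 is true.
  2. (y6 \/ ~y5) — y6 is true.
  3. (y9 \/ y5 \/ ~y6) — y9 is true.
  4. (y8 \/ ~y2) — y8 is true.
  5. (~y6 \/ y10 \/ y9) — y9 is true.
  6. (y1 \/ y7) — y1 is true.
  7. (y6 \/ y1 \/ ~y2) — y1 is true.
  8. (y1 \/ y9 \/ y10) — y1 is true.
  9. (y5 \/ y6) — y5 is true.
  10. (~y4 \/ y9) — y9 is true.
  11. (~y2 \/ y8 \/ ~y9) — y8 is true.
  12. (y5 \/ ~y8) — y5 is true.
  13. (y6 \/ y7 \/ y2) — y2 is true.
  14. (y8 \/ ~y6 \/ y10) — y8 is true.
  15. (y8 \/ ~y5) — y8 is true.
  16. (y5 \/ ~y6 \/ y2) — y2 is true.
  17. (~y8 \/ ~y4 \/ ~y10) — ~y4 is true.
  18. (y5 \/ ~y4 \/ y10) — y10 is true.
  19. (y3 \/ ~y4) — ~y4 is true.
  20. (~y9 \/ y8) — y8 is true.
  21. (~y6 \/ ~y10 \/ ~y7) — ~y7 is true.
  22. (y10 \/ ~y2 \/ y6) — y10 is true.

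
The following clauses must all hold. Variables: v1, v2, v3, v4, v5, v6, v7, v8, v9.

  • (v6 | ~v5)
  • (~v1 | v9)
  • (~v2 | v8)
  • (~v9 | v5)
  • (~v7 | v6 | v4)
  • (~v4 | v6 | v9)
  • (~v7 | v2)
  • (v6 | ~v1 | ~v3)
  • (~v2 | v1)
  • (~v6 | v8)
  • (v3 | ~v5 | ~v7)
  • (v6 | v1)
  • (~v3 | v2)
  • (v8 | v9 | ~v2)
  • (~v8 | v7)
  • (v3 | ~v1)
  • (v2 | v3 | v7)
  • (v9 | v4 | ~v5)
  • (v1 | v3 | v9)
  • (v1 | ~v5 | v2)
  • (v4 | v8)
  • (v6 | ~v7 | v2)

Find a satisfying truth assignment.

v1=True, v2=True, v3=True, v4=True, v5=True, v6=True, v7=True, v8=True, v9=True

Check each clause:
  1. (v6 | ~v5) — v6 is true.
  2. (~v1 | v9) — v9 is true.
  3. (~v2 | v8) — v8 is true.
  4. (v5 | ~v9) — v5 is true.
  5. (~v7 | v6 | v4) — v4 is true.
  6. (~v4 | v6 | v9) — v9 is true.
  7. (v2 | ~v7) — v2 is true.
  8. (~v1 | ~v3 | v6) — v6 is true.
  9. (v1 | ~v2) — v1 is true.
  10. (~v6 | v8) — v8 is true.
  11. (~v7 | ~v5 | v3) — v3 is true.
  12. (v1 | v6) — v1 is true.
  13. (~v3 | v2) — v2 is true.
  14. (v9 | ~v2 | v8) — v8 is true.
  15. (~v8 | v7) — v7 is true.
  16. (v3 | ~v1) — v3 is true.
  17. (v7 | v2 | v3) — v2 is true.
  18. (v9 | ~v5 | v4) — v9 is true.
  19. (v9 | v1 | v3) — v9 is true.
  20. (~v5 | v2 | v1) — v1 is true.
  21. (v8 | v4) — v8 is true.
  22. (v2 | v6 | ~v7) — v2 is true.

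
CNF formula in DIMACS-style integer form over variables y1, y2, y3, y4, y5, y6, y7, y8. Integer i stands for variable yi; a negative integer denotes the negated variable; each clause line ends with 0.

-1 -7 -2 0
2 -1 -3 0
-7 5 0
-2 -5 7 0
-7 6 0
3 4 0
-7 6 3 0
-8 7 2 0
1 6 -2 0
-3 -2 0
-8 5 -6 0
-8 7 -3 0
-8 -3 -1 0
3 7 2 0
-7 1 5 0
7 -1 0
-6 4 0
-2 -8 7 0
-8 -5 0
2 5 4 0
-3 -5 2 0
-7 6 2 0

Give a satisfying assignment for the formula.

y4 occurs only positively in the remaining clauses — set y4 = True.
y8 occurs only negated in the remaining clauses — set y8 = False.
Branch on y1: take y1 = False.
For the remaining variables, y2 = False, y3 = False, y5 = True, y6 = True, y7 = True works.
Check each clause:
  1. (~y7 | ~y1 | ~y2) — ~y1 is true.
  2. (~y3 | ~y1 | y2) — ~y3 is true.
  3. (y5 | ~y7) — y5 is true.
  4. (~y2 | y7 | ~y5) — ~y2 is true.
  5. (y6 | ~y7) — y6 is true.
  6. (y4 | y3) — y4 is true.
  7. (y3 | ~y7 | y6) — y6 is true.
  8. (~y8 | y2 | y7) — ~y8 is true.
  9. (y6 | y1 | ~y2) — ~y2 is true.
  10. (~y3 | ~y2) — ~y3 is true.
  11. (~y8 | ~y6 | y5) — ~y8 is true.
  12. (y7 | ~y3 | ~y8) — ~y8 is true.
  13. (~y1 | ~y8 | ~y3) — ~y8 is true.
  14. (y2 | y3 | y7) — y7 is true.
  15. (y5 | y1 | ~y7) — y5 is true.
  16. (y7 | ~y1) — ~y1 is true.
  17. (y4 | ~y6) — y4 is true.
  18. (~y8 | y7 | ~y2) — ~y8 is true.
  19. (~y5 | ~y8) — ~y8 is true.
  20. (y5 | y4 | y2) — y4 is true.
  21. (~y5 | y2 | ~y3) — ~y3 is true.
  22. (y6 | y2 | ~y7) — y6 is true.

y1=False, y2=False, y3=False, y4=True, y5=True, y6=True, y7=True, y8=False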